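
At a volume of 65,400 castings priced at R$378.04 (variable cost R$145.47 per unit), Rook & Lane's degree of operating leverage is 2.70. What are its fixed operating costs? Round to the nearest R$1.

Total contribution margin = 65,400 × R$232.57 = R$15,210,078.00.
DOL = contribution / EBIT, so EBIT = R$15,210,078.00 / 2.70 = R$5,633,362.22.
And FC = contribution − EBIT = R$15,210,078.00 − R$5,633,362.22 = R$9,576,716.

R$9,576,716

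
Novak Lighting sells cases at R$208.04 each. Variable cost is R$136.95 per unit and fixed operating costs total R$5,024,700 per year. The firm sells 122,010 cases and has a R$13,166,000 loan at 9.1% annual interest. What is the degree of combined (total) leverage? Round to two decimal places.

Contribution at this volume is 122,010 × R$71.09 = R$8,673,690.90.
Operating income = contribution − fixed costs = R$8,673,690.90 − R$5,024,700 = R$3,648,990.90. Interest = R$1,198,106.00, so EBIT − I = R$2,450,884.90.
DCL = contribution ÷ (EBIT − I) = R$8,673,690.90 ÷ R$2,450,884.90 = 3.5390.

3.54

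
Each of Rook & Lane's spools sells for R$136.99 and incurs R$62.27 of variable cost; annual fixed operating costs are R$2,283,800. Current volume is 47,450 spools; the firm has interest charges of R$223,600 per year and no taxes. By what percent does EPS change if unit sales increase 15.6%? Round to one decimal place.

+53.3%

Total contribution margin = 47,450 × R$74.72 = R$3,545,464.00.
EBIT = R$3,545,464.00 − R$2,283,800 = R$1,261,664.00.
After interest of R$223,600.00, pre-tax earnings = R$1,038,064.00.
Degree of combined leverage = contribution ÷ (EBIT − I) = R$3,545,464.00 ÷ R$1,038,064.00 = 3.4155.
EPS therefore changes by 3.4155 × (+15.6%) = +53.3%.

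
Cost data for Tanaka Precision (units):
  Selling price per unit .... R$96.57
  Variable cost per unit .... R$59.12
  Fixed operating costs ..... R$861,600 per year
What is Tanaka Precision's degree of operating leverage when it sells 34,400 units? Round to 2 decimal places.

At 34,400 units, contribution = 34,400 × R$37.45 = R$1,288,280.00.
Subtracting fixed costs: EBIT = R$1,288,280.00 − R$861,600 = R$426,680.00.
So DOL = total CM / EBIT = R$1,288,280.00 / R$426,680.00 = 3.0193.

3.02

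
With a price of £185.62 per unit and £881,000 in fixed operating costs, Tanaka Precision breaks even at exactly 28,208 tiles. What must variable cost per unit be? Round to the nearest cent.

At break-even, FC = Q × (P − VC), so P − VC = £881,000 ÷ 28,208 = £31.2323.
Variable cost per unit = £185.62 − £31.2323 = £154.39.

£154.39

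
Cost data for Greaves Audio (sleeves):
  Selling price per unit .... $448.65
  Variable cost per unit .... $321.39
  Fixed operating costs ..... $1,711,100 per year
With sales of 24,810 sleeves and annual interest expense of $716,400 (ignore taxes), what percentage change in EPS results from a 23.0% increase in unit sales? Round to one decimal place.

+99.5%

At 24,810 units, contribution = 24,810 × $127.26 = $3,157,320.60.
Subtracting fixed costs: EBIT = $3,157,320.60 − $1,711,100 = $1,446,220.60.
Interest = $716,400.00, so EBIT − I = $729,820.60.
Degree of combined leverage = contribution ÷ (EBIT − I) = $3,157,320.60 ÷ $729,820.60 = 4.3262.
%ΔEPS = DCL × %ΔSales = 4.3262 × +23.0% = +99.5%.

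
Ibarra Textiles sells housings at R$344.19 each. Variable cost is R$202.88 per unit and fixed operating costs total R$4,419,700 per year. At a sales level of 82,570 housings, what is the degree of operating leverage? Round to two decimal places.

1.61

Total contribution margin = 82,570 × R$141.31 = R$11,667,966.70.
Subtracting fixed costs: EBIT = R$11,667,966.70 − R$4,419,700 = R$7,248,266.70.
So DOL = total CM / EBIT = R$11,667,966.70 / R$7,248,266.70 = 1.6098.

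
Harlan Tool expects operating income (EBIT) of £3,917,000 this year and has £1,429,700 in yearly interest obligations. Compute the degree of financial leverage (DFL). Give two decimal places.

Annual interest charges come to £1,429,700.00.
Degree of financial leverage = EBIT / (EBIT − interest) = £3,917,000 / £2,487,300.00 = 1.5748.

1.57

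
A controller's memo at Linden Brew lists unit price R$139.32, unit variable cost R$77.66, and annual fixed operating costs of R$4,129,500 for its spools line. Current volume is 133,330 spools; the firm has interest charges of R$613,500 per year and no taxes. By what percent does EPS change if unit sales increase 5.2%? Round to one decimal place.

At 133,330 units, contribution = 133,330 × R$61.66 = R$8,221,127.80.
Subtracting fixed costs: EBIT = R$8,221,127.80 − R$4,129,500 = R$4,091,627.80.
Interest = R$613,500.00, so EBIT − I = R$3,478,127.80.
DCL = total CM / (EBIT − I) = R$8,221,127.80 / R$3,478,127.80 = 2.3637.
EPS therefore changes by 2.3637 × (+5.2%) = +12.3%.

+12.3%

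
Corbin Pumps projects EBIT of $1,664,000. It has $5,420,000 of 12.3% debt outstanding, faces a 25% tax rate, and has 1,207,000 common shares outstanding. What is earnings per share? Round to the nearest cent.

$0.62

Interest = $666,660.00, so EBT = $1,664,000 − $666,660.00 = $997,340.00.
After tax at 25%: net income = $997,340.00 × 0.75 = $748,005.00.
EPS = $748,005.00 ÷ 1,207,000 = $0.62.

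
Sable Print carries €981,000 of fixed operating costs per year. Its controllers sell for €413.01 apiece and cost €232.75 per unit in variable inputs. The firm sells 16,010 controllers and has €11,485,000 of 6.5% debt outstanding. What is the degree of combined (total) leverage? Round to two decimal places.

Contribution at this volume is 16,010 × €180.26 = €2,885,962.60.
Operating income = contribution − fixed costs = €2,885,962.60 − €981,000 = €1,904,962.60. Interest = €746,525.00.
DOL = €2,885,962.60 ÷ €1,904,962.60 = 1.5150; DFL = €1,904,962.60 ÷ €1,158,437.60 = 1.6444.
Combined leverage = 1.5150 × 1.6444 = 2.4913.

2.49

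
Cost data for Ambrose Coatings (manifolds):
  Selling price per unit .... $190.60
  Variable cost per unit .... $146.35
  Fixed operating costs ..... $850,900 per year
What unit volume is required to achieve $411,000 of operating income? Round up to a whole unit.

28,518 manifolds

Unit CM = price − variable cost = $190.60 − $146.35 = $44.25.
Need Q such that Q × $44.25 − $850,900 = $411,000, i.e. Q = $1,261,900 / $44.25 = 28,517.51 → 28,518.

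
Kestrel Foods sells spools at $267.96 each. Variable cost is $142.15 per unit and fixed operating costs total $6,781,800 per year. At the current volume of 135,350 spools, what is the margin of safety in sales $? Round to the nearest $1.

$21,823,977

Unit CM = price − variable cost = $267.96 − $142.15 = $125.81. Break-even units = $6,781,800 ÷ $125.81 = 53,905.09; break-even revenue = 53,905.09 × $267.96 = $14,444,409.25.
Actual sales revenue = 135,350 × $267.96 = $36,268,386.00.
Margin of safety = $36,268,386.00 − $14,444,409.25 = $21,823,977.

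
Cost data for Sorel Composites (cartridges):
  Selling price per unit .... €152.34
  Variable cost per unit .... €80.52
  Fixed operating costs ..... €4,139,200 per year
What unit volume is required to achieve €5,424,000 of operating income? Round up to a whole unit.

Unit CM = price − variable cost = €152.34 − €80.52 = €71.82.
Need Q such that Q × €71.82 − €4,139,200 = €5,424,000, i.e. Q = €9,563,200 / €71.82 = 133,155.11 → 133,156.

133,156 cartridges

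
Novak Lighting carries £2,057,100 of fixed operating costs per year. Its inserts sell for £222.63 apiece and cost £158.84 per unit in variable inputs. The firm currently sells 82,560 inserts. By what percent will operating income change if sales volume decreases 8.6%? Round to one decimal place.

-14.1%

Contribution at this volume is 82,560 × £63.79 = £5,266,502.40.
Operating income = contribution − fixed costs = £5,266,502.40 − £2,057,100 = £3,209,402.40.
So DOL = total CM / EBIT = £5,266,502.40 / £3,209,402.40 = 1.6410.
Operating income changes by 1.6410 × -8.6% = -14.1%.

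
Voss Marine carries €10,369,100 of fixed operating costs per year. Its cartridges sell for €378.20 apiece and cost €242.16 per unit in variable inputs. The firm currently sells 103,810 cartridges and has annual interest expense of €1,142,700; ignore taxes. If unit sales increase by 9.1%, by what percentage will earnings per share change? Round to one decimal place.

Contribution at this volume is 103,810 × €136.04 = €14,122,312.40.
Operating income = contribution − fixed costs = €14,122,312.40 − €10,369,100 = €3,753,212.40.
After interest of €1,142,700.00, pre-tax earnings = €2,610,512.40.
DCL = total CM / (EBIT − I) = €14,122,312.40 / €2,610,512.40 = 5.4098.
%ΔEPS = DCL × %ΔSales = 5.4098 × +9.1% = +49.2%.

+49.2%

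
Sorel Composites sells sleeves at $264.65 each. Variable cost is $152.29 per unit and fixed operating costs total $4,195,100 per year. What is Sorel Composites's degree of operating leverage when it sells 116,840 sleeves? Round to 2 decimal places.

At 116,840 units, contribution = 116,840 × $112.36 = $13,128,142.40.
Operating income = contribution − fixed costs = $13,128,142.40 − $4,195,100 = $8,933,042.40.
Degree of operating leverage = $13,128,142.40 / $8,933,042.40 = 1.4696.

1.47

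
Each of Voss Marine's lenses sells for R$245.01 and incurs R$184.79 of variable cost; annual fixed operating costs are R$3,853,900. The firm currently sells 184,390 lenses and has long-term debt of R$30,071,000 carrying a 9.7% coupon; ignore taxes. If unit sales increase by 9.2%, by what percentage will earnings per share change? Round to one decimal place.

At 184,390 units, contribution = 184,390 × R$60.22 = R$11,103,965.80.
Subtracting fixed costs: EBIT = R$11,103,965.80 − R$3,853,900 = R$7,250,065.80.
Interest = R$2,916,887.00, so EBIT − I = R$4,333,178.80.
Degree of combined leverage = contribution ÷ (EBIT − I) = R$11,103,965.80 ÷ R$4,333,178.80 = 2.5625.
EPS therefore changes by 2.5625 × (+9.2%) = +23.6%.

+23.6%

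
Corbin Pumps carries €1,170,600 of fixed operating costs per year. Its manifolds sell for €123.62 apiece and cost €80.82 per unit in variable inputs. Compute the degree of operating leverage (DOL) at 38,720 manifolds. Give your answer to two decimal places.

Contribution at this volume is 38,720 × €42.80 = €1,657,216.00.
Subtracting fixed costs: EBIT = €1,657,216.00 − €1,170,600 = €486,616.00.
DOL = contribution ÷ EBIT = €1,657,216.00 ÷ €486,616.00 = 3.4056.

3.41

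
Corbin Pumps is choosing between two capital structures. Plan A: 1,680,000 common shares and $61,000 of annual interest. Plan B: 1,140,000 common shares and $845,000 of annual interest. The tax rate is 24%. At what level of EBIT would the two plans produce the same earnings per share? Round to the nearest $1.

At indifference, (EBIT − 61,000)(1 − t)/1,680,000 = (EBIT − 845,000)(1 − t)/1,140,000.
The (1 − t) factor cancels: (EBIT − 61,000) × 1,140,000 = (EBIT − 845,000) × 1,680,000.
Solving, EBIT = (845,000·1,680,000 − 61,000·1,140,000) / (1,680,000 − 1,140,000) = 1,350,060,000,000 / 540,000 = 2,500,111.11.

$2,500,111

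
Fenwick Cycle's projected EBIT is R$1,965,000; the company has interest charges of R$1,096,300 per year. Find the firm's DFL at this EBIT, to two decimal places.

2.26

Interest = R$1,096,300.00.
Degree of financial leverage = EBIT / (EBIT − interest) = R$1,965,000 / R$868,700.00 = 2.2620.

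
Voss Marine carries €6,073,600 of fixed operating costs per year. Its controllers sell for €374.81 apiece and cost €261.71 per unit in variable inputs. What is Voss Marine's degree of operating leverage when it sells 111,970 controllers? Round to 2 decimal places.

1.92

Total contribution margin = 111,970 × €113.10 = €12,663,807.00.
EBIT = €12,663,807.00 − €6,073,600 = €6,590,207.00.
Degree of operating leverage = €12,663,807.00 / €6,590,207.00 = 1.9216.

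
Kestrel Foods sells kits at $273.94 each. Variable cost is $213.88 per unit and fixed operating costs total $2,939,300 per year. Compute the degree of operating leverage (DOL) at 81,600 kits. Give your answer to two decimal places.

At 81,600 units, contribution = 81,600 × $60.06 = $4,900,896.00.
Subtracting fixed costs: EBIT = $4,900,896.00 − $2,939,300 = $1,961,596.00.
Degree of operating leverage = $4,900,896.00 / $1,961,596.00 = 2.4984.

2.50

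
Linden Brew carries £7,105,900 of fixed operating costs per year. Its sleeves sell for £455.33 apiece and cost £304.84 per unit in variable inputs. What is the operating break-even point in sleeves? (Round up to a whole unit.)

Each unit contributes £455.33 − £304.84 = £150.49.
Break-even Q = £7,105,900 / £150.49 = 47,218.42 → 47,219 sleeves.

47,219 sleeves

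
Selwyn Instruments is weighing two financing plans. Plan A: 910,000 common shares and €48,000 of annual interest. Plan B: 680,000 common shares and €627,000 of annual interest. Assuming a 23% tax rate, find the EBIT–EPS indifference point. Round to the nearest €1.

€2,338,826

At indifference, (EBIT − 48,000)(1 − t)/910,000 = (EBIT − 627,000)(1 − t)/680,000.
Cancelling (1 − t) and cross-multiplying: 680,000·(EBIT − 48,000) = 910,000·(EBIT − 627,000).
EBIT × (910,000 − 680,000) = 627,000 × 910,000 − 48,000 × 680,000 = 537,930,000,000, so EBIT = 537,930,000,000 ÷ 230,000 = 2,338,826.09.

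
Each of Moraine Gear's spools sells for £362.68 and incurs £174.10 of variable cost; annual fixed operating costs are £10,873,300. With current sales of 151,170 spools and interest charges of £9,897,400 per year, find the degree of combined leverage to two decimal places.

Total contribution margin = 151,170 × £188.58 = £28,507,638.60.
Subtracting fixed costs: EBIT = £28,507,638.60 − £10,873,300 = £17,634,338.60. Interest = £9,897,400.00.
DOL = £28,507,638.60 ÷ £17,634,338.60 = 1.6166; DFL = £17,634,338.60 ÷ £7,736,938.60 = 2.2792.
DCL = DOL × DFL = 1.6166 × 2.2792 = 3.6846.

3.68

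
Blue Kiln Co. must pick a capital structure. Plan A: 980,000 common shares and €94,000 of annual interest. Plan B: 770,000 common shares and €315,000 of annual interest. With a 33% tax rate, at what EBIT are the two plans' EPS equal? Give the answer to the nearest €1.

€1,125,333

At indifference, (EBIT − 94,000)(1 − t)/980,000 = (EBIT − 315,000)(1 − t)/770,000.
The (1 − t) factor cancels: (EBIT − 94,000) × 770,000 = (EBIT − 315,000) × 980,000.
EBIT × (980,000 − 770,000) = 315,000 × 980,000 − 94,000 × 770,000 = 236,320,000,000, so EBIT = 236,320,000,000 ÷ 210,000 = 1,125,333.33.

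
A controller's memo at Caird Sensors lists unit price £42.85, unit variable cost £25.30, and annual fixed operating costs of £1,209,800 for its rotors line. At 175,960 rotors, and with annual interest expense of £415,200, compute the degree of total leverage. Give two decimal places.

Contribution at this volume is 175,960 × £17.55 = £3,088,098.00.
Operating income = contribution − fixed costs = £3,088,098.00 − £1,209,800 = £1,878,298.00. Interest = £415,200.00.
DOL = £3,088,098.00 ÷ £1,878,298.00 = 1.6441; DFL = £1,878,298.00 ÷ £1,463,098.00 = 1.2838.
Combined leverage = 1.6441 × 1.2838 = 2.1107.

2.11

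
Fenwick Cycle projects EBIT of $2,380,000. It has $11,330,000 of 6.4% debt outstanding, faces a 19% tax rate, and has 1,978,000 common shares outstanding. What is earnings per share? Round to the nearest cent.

$0.68

Pre-tax income = $2,380,000 − $725,120.00 = $1,654,880.00.
After tax at 19%: net income = $1,654,880.00 × 0.81 = $1,340,452.80.
Per share: $1,340,452.80 / 1,978,000 shares = $0.68.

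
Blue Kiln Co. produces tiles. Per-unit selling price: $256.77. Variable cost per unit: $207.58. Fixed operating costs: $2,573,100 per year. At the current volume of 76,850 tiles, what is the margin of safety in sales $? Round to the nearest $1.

$6,301,287

Unit CM = price − variable cost = $256.77 − $207.58 = $49.19. Break-even units = $2,573,100 ÷ $49.19 = 52,309.41; break-even revenue = 52,309.41 × $256.77 = $13,431,487.84.
Current sales = 76,850 × $256.77 = $19,732,774.50.
Margin of safety = $19,732,774.50 − $13,431,487.84 = $6,301,287.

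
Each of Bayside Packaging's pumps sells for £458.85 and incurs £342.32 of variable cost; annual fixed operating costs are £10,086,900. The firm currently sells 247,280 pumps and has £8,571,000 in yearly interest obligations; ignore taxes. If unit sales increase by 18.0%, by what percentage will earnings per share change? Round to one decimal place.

Total contribution margin = 247,280 × £116.53 = £28,815,538.40.
Operating income = contribution − fixed costs = £28,815,538.40 − £10,086,900 = £18,728,638.40.
Interest = £8,571,000.00, so EBIT − I = £10,157,638.40.
Degree of combined leverage = contribution ÷ (EBIT − I) = £28,815,538.40 ÷ £10,157,638.40 = 2.8368.
EPS therefore changes by 2.8368 × (+18.0%) = +51.1%.

+51.1%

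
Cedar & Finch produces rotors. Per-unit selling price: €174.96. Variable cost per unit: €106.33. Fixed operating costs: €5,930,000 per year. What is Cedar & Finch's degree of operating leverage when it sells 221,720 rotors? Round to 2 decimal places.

1.64

At 221,720 units, contribution = 221,720 × €68.63 = €15,216,643.60.
EBIT = €15,216,643.60 − €5,930,000 = €9,286,643.60.
So DOL = total CM / EBIT = €15,216,643.60 / €9,286,643.60 = 1.6386.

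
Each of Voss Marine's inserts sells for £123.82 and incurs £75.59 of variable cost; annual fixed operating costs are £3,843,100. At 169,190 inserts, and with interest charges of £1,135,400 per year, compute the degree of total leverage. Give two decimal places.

2.56

At 169,190 units, contribution = 169,190 × £48.23 = £8,160,033.70.
Subtracting fixed costs: EBIT = £8,160,033.70 − £3,843,100 = £4,316,933.70. Interest = £1,135,400.00.
DOL = £8,160,033.70 ÷ £4,316,933.70 = 1.8902; DFL = £4,316,933.70 ÷ £3,181,533.70 = 1.3569.
DCL = DOL × DFL = 1.8902 × 1.3569 = 2.5648.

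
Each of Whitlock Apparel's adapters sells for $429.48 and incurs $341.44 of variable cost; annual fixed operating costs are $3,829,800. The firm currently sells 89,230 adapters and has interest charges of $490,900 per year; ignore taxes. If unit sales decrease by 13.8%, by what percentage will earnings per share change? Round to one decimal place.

-30.7%

At 89,230 units, contribution = 89,230 × $88.04 = $7,855,809.20.
Subtracting fixed costs: EBIT = $7,855,809.20 − $3,829,800 = $4,026,009.20.
Interest = $490,900.00, so EBIT − I = $3,535,109.20.
DCL = total CM / (EBIT − I) = $7,855,809.20 / $3,535,109.20 = 2.2222.
%ΔEPS = DCL × %ΔSales = 2.2222 × -13.8% = -30.7%.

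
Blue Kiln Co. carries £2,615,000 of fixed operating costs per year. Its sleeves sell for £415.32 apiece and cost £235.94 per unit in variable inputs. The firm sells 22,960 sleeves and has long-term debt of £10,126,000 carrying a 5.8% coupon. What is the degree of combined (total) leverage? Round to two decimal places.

Total contribution margin = 22,960 × £179.38 = £4,118,564.80.
EBIT = £4,118,564.80 − £2,615,000 = £1,503,564.80. Interest = £587,308.00, so EBIT − I = £916,256.80.
DCL = contribution ÷ (EBIT − I) = £4,118,564.80 ÷ £916,256.80 = 4.4950.

4.49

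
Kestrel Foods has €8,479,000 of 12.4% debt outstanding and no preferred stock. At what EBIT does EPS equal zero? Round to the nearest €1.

€1,051,396

Annual interest = 12.4% × €8,479,000 = €1,051,396.00.
Without preferred stock the financial break-even is simply EBIT = interest = €1,051,396.00.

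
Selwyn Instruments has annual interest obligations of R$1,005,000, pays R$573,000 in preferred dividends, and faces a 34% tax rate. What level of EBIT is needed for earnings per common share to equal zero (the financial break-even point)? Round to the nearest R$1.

R$1,873,182

Grossing the preferred dividend up to pre-tax terms: R$573,000 / (1 − 0.34) = R$868,181.82.
EPS = 0 when EBIT covers interest plus the pre-tax preferred burden: R$1,005,000 + R$868,181.82 = R$1,873,181.82.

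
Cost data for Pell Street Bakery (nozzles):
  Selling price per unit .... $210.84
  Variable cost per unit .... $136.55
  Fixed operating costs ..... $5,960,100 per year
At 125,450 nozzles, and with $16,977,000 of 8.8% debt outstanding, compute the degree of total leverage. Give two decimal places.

5.00

At 125,450 units, contribution = 125,450 × $74.29 = $9,319,680.50.
EBIT = $9,319,680.50 − $5,960,100 = $3,359,580.50. Interest = $1,493,976.00.
DOL = $9,319,680.50 ÷ $3,359,580.50 = 2.7741; DFL = $3,359,580.50 ÷ $1,865,604.50 = 1.8008.
DCL = DOL × DFL = 2.7741 × 1.8008 = 4.9956.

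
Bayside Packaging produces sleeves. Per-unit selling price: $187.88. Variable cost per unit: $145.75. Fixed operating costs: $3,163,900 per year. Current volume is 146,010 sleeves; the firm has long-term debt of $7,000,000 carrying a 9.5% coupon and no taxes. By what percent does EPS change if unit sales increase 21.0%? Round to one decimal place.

Contribution at this volume is 146,010 × $42.13 = $6,151,401.30.
Operating income = contribution − fixed costs = $6,151,401.30 − $3,163,900 = $2,987,501.30.
After interest of $665,000.00, pre-tax earnings = $2,322,501.30.
Degree of combined leverage = contribution ÷ (EBIT − I) = $6,151,401.30 ÷ $2,322,501.30 = 2.6486.
%ΔEPS = DCL × %ΔSales = 2.6486 × +21.0% = +55.6%.

+55.6%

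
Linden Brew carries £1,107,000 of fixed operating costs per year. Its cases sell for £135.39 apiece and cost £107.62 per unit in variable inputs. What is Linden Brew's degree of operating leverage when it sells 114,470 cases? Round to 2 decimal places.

1.53

Contribution at this volume is 114,470 × £27.77 = £3,178,831.90.
EBIT = £3,178,831.90 − £1,107,000 = £2,071,831.90.
DOL = contribution ÷ EBIT = £3,178,831.90 ÷ £2,071,831.90 = 1.5343.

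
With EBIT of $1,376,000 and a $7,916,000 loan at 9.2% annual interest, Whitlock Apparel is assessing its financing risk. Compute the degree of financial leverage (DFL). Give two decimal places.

2.12

Interest = $728,272.00.
DFL = EBIT ÷ (EBIT − I) = $1,376,000 ÷ ($1,376,000 − $728,272.00) = $1,376,000 ÷ $647,728.00 = 2.1243.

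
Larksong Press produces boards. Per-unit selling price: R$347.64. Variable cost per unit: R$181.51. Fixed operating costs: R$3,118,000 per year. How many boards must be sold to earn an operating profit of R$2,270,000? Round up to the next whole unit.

32,433 boards

Each unit contributes R$347.64 − R$181.51 = R$166.13.
Need Q such that Q × R$166.13 − R$3,118,000 = R$2,270,000, i.e. Q = R$5,388,000 / R$166.13 = 32,432.43 → 32,433.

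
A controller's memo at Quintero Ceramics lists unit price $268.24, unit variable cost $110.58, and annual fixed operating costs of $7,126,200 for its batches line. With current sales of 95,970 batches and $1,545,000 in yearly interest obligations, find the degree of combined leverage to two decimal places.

At 95,970 units, contribution = 95,970 × $157.66 = $15,130,630.20.
Operating income = contribution − fixed costs = $15,130,630.20 − $7,126,200 = $8,004,430.20. Interest = $1,545,000.00, so EBIT − I = $6,459,430.20.
DCL = contribution ÷ (EBIT − I) = $15,130,630.20 ÷ $6,459,430.20 = 2.3424.

2.34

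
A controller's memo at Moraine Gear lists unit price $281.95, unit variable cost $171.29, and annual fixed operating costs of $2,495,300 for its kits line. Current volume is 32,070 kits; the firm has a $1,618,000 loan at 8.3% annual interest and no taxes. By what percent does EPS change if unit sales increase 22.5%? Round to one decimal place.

At 32,070 units, contribution = 32,070 × $110.66 = $3,548,866.20.
Operating income = contribution − fixed costs = $3,548,866.20 − $2,495,300 = $1,053,566.20.
Interest = $134,294.00, so EBIT − I = $919,272.20.
DCL = total CM / (EBIT − I) = $3,548,866.20 / $919,272.20 = 3.8605.
EPS therefore changes by 3.8605 × (+22.5%) = +86.9%.

+86.9%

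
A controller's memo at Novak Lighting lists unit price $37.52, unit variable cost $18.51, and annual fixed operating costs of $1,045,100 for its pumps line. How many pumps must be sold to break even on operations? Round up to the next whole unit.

54,977 pumps

Unit CM = price − variable cost = $37.52 − $18.51 = $19.01.
Break-even Q = $1,045,100 / $19.01 = 54,976.33 → 54,977 pumps.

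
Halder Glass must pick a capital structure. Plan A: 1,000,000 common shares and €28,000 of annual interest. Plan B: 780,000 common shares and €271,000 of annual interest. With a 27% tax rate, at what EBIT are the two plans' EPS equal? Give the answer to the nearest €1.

€1,132,545

Set EPS_A = EPS_B: (EBIT − €28,000)(1 − 0.27) ÷ 1,000,000 = (EBIT − €271,000)(1 − 0.27) ÷ 780,000.
The (1 − t) factor cancels: (EBIT − 28,000) × 780,000 = (EBIT − 271,000) × 1,000,000.
EBIT × (1,000,000 − 780,000) = 271,000 × 1,000,000 − 28,000 × 780,000 = 249,160,000,000, so EBIT = 249,160,000,000 ÷ 220,000 = 1,132,545.45.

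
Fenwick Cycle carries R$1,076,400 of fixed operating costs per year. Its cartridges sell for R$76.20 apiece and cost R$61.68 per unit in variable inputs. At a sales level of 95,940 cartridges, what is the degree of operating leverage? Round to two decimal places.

4.40

Total contribution margin = 95,940 × R$14.52 = R$1,393,048.80.
Operating income = contribution − fixed costs = R$1,393,048.80 − R$1,076,400 = R$316,648.80.
Degree of operating leverage = R$1,393,048.80 / R$316,648.80 = 4.3993.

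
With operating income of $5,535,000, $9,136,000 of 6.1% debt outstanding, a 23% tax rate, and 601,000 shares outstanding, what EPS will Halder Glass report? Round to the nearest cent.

$6.38

Interest = $557,296.00, so EBT = $5,535,000 − $557,296.00 = $4,977,704.00.
After tax at 23%: net income = $4,977,704.00 × 0.77 = $3,832,832.08.
Per share: $3,832,832.08 / 601,000 shares = $6.38.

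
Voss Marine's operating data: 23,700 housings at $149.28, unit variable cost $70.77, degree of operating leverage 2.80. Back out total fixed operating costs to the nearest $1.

$1,196,156

Contribution at this volume is 23,700 × $78.51 = $1,860,687.00.
DOL = contribution / EBIT, so EBIT = $1,860,687.00 / 2.80 = $664,531.07.
And FC = contribution − EBIT = $1,860,687.00 − $664,531.07 = $1,196,156.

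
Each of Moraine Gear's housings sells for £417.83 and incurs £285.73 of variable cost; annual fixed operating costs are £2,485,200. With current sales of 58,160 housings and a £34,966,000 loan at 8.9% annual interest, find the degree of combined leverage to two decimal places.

At 58,160 units, contribution = 58,160 × £132.10 = £7,682,936.00.
EBIT = £7,682,936.00 − £2,485,200 = £5,197,736.00. Interest = £3,111,974.00.
DOL = £7,682,936.00 ÷ £5,197,736.00 = 1.4781; DFL = £5,197,736.00 ÷ £2,085,762.00 = 2.4920.
DCL = DOL × DFL = 1.4781 × 2.4920 = 3.6834.

3.68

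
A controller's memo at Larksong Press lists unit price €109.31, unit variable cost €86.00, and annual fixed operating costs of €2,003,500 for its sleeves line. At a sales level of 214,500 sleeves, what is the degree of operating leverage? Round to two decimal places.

Total contribution margin = 214,500 × €23.31 = €4,999,995.00.
Subtracting fixed costs: EBIT = €4,999,995.00 − €2,003,500 = €2,996,495.00.
So DOL = total CM / EBIT = €4,999,995.00 / €2,996,495.00 = 1.6686.

1.67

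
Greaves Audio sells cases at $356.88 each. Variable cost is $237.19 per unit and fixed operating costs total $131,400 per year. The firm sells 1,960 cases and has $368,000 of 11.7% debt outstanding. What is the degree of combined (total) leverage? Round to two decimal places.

3.90

At 1,960 units, contribution = 1,960 × $119.69 = $234,592.40.
EBIT = $234,592.40 − $131,400 = $103,192.40. Interest = $43,056.00, so EBIT − I = $60,136.40.
Degree of total leverage = total CM / (EBIT − interest) = $234,592.40 / $60,136.40 = 3.9010.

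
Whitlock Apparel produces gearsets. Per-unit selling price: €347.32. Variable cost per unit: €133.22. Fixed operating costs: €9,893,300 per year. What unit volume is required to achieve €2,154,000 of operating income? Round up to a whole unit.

56,270 gearsets

Unit CM = price − variable cost = €347.32 − €133.22 = €214.10.
Need Q such that Q × €214.10 − €9,893,300 = €2,154,000, i.e. Q = €12,047,300 / €214.10 = 56,269.50 → 56,270.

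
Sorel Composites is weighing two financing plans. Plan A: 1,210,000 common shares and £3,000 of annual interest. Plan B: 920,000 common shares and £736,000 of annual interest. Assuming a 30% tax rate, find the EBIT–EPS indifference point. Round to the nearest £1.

At indifference, (EBIT − 3,000)(1 − t)/1,210,000 = (EBIT − 736,000)(1 − t)/920,000.
Cancelling (1 − t) and cross-multiplying: 920,000·(EBIT − 3,000) = 1,210,000·(EBIT − 736,000).
EBIT × (1,210,000 − 920,000) = 736,000 × 1,210,000 − 3,000 × 920,000 = 887,800,000,000, so EBIT = 887,800,000,000 ÷ 290,000 = 3,061,379.31.

£3,061,379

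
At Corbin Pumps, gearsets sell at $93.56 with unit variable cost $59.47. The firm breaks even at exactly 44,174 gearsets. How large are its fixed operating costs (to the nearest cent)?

Contribution margin per unit = $93.56 − $59.47 = $34.09.
Since BE = FC / CM, FC = 44,174 × $34.09 = $1,505,891.66.

$1,505,891.66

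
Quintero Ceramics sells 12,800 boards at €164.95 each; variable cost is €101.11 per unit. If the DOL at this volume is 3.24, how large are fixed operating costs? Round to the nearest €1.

At 12,800 units, contribution = 12,800 × €63.84 = €817,152.00.
DOL = contribution / EBIT, so EBIT = €817,152.00 / 3.24 = €252,207.41.
And FC = contribution − EBIT = €817,152.00 − €252,207.41 = €564,945.

€564,945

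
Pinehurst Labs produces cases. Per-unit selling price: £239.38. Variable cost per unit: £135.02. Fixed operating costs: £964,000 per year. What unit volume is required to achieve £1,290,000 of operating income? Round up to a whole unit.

21,599 cases

Each unit contributes £239.38 − £135.02 = £104.36.
Need Q such that Q × £104.36 − £964,000 = £1,290,000, i.e. Q = £2,254,000 / £104.36 = 21,598.31 → 21,599.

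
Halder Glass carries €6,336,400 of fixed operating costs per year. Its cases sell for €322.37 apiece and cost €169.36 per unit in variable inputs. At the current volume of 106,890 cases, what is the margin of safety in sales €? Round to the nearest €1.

€21,108,248

Contribution margin per unit = €322.37 − €169.36 = €153.01. Break-even units = €6,336,400 ÷ €153.01 = 41,411.67; break-even revenue = 41,411.67 × €322.37 = €13,349,880.84.
Actual sales revenue = 106,890 × €322.37 = €34,458,129.30.
Margin of safety = €34,458,129.30 − €13,349,880.84 = €21,108,248.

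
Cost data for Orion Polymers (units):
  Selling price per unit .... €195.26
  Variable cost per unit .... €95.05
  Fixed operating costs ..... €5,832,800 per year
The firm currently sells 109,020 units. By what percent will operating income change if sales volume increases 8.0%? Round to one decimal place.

+17.2%

At 109,020 units, contribution = 109,020 × €100.21 = €10,924,894.20.
Subtracting fixed costs: EBIT = €10,924,894.20 − €5,832,800 = €5,092,094.20.
Degree of operating leverage = €10,924,894.20 / €5,092,094.20 = 2.1455.
%ΔEBIT = DOL × %ΔSales = 2.1455 × +8.0% = +17.2%.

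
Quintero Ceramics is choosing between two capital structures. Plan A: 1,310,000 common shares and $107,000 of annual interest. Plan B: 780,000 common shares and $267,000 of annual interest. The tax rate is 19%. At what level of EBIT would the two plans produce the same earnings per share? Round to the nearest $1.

$502,472

At indifference, (EBIT − 107,000)(1 − t)/1,310,000 = (EBIT − 267,000)(1 − t)/780,000.
Cancelling (1 − t) and cross-multiplying: 780,000·(EBIT − 107,000) = 1,310,000·(EBIT − 267,000).
EBIT × (1,310,000 − 780,000) = 267,000 × 1,310,000 − 107,000 × 780,000 = 266,310,000,000, so EBIT = 266,310,000,000 ÷ 530,000 = 502,471.70.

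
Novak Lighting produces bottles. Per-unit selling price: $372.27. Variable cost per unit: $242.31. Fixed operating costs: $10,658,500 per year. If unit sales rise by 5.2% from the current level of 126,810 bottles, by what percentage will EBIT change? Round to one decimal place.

+14.7%

At 126,810 units, contribution = 126,810 × $129.96 = $16,480,227.60.
Subtracting fixed costs: EBIT = $16,480,227.60 − $10,658,500 = $5,821,727.60.
So DOL = total CM / EBIT = $16,480,227.60 / $5,821,727.60 = 2.8308.
So EBIT moves 2.8308 × (+5.2%) = +14.7%.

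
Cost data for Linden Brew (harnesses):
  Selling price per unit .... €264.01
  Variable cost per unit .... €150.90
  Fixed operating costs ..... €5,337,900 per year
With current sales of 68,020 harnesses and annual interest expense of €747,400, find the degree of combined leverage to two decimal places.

Total contribution margin = 68,020 × €113.11 = €7,693,742.20.
EBIT = €7,693,742.20 − €5,337,900 = €2,355,842.20. Interest = €747,400.00.
DOL = €7,693,742.20 ÷ €2,355,842.20 = 3.2658; DFL = €2,355,842.20 ÷ €1,608,442.20 = 1.4647.
Combined leverage = 3.2658 × 1.4647 = 4.7834.

4.78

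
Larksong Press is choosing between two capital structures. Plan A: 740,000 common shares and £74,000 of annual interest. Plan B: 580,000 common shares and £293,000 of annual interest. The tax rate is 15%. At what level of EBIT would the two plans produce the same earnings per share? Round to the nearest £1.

£1,086,875

Set EPS_A = EPS_B: (EBIT − £74,000)(1 − 0.15) ÷ 740,000 = (EBIT − £293,000)(1 − 0.15) ÷ 580,000.
Cancelling (1 − t) and cross-multiplying: 580,000·(EBIT − 74,000) = 740,000·(EBIT − 293,000).
EBIT × (740,000 − 580,000) = 293,000 × 740,000 − 74,000 × 580,000 = 173,900,000,000, so EBIT = 173,900,000,000 ÷ 160,000 = 1,086,875.00.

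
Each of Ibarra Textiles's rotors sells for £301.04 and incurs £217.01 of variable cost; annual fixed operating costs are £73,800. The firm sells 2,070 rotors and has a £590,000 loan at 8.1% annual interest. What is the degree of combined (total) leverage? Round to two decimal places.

At 2,070 units, contribution = 2,070 × £84.03 = £173,942.10.
Subtracting fixed costs: EBIT = £173,942.10 − £73,800 = £100,142.10. Interest = £47,790.00, so EBIT − I = £52,352.10.
DCL = contribution ÷ (EBIT − I) = £173,942.10 ÷ £52,352.10 = 3.3225.

3.32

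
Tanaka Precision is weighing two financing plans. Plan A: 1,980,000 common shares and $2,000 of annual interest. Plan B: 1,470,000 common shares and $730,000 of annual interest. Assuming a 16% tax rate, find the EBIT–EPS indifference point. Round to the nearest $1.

$2,828,353

At indifference, (EBIT − 2,000)(1 − t)/1,980,000 = (EBIT − 730,000)(1 − t)/1,470,000.
Cancelling (1 − t) and cross-multiplying: 1,470,000·(EBIT − 2,000) = 1,980,000·(EBIT − 730,000).
EBIT × (1,980,000 − 1,470,000) = 730,000 × 1,980,000 − 2,000 × 1,470,000 = 1,442,460,000,000, so EBIT = 1,442,460,000,000 ÷ 510,000 = 2,828,352.94.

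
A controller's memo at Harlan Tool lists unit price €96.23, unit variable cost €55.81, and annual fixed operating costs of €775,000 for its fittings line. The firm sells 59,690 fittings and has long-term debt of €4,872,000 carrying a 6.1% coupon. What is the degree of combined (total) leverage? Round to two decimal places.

1.80

Contribution at this volume is 59,690 × €40.42 = €2,412,669.80.
Operating income = contribution − fixed costs = €2,412,669.80 − €775,000 = €1,637,669.80. Interest = €297,192.00.
DOL = €2,412,669.80 ÷ €1,637,669.80 = 1.4732; DFL = €1,637,669.80 ÷ €1,340,477.80 = 1.2217.
DCL = DOL × DFL = 1.4732 × 1.2217 = 1.7998.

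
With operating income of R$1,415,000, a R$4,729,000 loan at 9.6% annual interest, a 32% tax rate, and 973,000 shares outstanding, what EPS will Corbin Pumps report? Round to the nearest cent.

Pre-tax income = R$1,415,000 − R$453,984.00 = R$961,016.00.
After tax at 32%: net income = R$961,016.00 × 0.68 = R$653,490.88.
Per share: R$653,490.88 / 973,000 shares = R$0.67.

R$0.67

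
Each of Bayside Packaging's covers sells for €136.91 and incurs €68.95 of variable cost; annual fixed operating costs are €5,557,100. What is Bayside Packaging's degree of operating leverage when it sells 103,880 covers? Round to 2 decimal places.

At 103,880 units, contribution = 103,880 × €67.96 = €7,059,684.80.
EBIT = €7,059,684.80 − €5,557,100 = €1,502,584.80.
DOL = contribution ÷ EBIT = €7,059,684.80 ÷ €1,502,584.80 = 4.6984.

4.70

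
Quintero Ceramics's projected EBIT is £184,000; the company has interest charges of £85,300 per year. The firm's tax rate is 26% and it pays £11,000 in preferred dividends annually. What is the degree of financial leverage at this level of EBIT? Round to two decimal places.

Annual interest charges come to £85,300.00.
Preferred dividends grossed up pre-tax: £11,000 / (1 − 0.26) = £14,864.86.
DFL = EBIT ÷ [EBIT − I − D_p/(1−t)] = £184,000 ÷ [£184,000 − £85,300.00 − £14,864.86] = £184,000 ÷ £83,835.14 = 2.1948.

2.19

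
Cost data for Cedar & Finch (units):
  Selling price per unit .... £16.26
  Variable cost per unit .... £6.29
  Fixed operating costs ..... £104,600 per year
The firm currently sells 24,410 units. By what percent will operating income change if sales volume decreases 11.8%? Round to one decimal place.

At 24,410 units, contribution = 24,410 × £9.97 = £243,367.70.
Operating income = contribution − fixed costs = £243,367.70 − £104,600 = £138,767.70.
Degree of operating leverage = £243,367.70 / £138,767.70 = 1.7538.
So EBIT moves 1.7538 × (-11.8%) = -20.7%.

-20.7%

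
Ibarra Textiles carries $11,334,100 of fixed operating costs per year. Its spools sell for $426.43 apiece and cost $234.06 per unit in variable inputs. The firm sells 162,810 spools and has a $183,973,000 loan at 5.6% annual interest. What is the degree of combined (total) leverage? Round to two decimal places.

3.23

At 162,810 units, contribution = 162,810 × $192.37 = $31,319,759.70.
Operating income = contribution − fixed costs = $31,319,759.70 − $11,334,100 = $19,985,659.70. Interest = $10,302,488.00, so EBIT − I = $9,683,171.70.
DCL = contribution ÷ (EBIT − I) = $31,319,759.70 ÷ $9,683,171.70 = 3.2345.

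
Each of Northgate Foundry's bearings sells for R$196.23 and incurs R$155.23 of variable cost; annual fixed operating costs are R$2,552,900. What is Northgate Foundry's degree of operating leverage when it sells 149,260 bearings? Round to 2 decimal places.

At 149,260 units, contribution = 149,260 × R$41.00 = R$6,119,660.00.
EBIT = R$6,119,660.00 − R$2,552,900 = R$3,566,760.00.
So DOL = total CM / EBIT = R$6,119,660.00 / R$3,566,760.00 = 1.7157.

1.72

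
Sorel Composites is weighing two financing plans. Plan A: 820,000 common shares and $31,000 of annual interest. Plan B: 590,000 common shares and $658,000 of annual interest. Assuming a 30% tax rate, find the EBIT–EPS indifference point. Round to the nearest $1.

Set EPS_A = EPS_B: (EBIT − $31,000)(1 − 0.30) ÷ 820,000 = (EBIT − $658,000)(1 − 0.30) ÷ 590,000.
The (1 − t) factor cancels: (EBIT − 31,000) × 590,000 = (EBIT − 658,000) × 820,000.
EBIT × (820,000 − 590,000) = 658,000 × 820,000 − 31,000 × 590,000 = 521,270,000,000, so EBIT = 521,270,000,000 ÷ 230,000 = 2,266,391.30.

$2,266,391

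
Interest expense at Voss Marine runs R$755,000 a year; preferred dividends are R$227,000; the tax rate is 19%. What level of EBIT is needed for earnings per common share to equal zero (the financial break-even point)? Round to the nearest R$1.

Preferred dividends are paid after tax, so their pre-tax equivalent is R$227,000 ÷ (1 − 0.19) = R$280,246.91.
Financial break-even EBIT = interest + D_p ÷ (1 − t) = R$755,000 + R$280,246.91 = R$1,035,246.91.

R$1,035,247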